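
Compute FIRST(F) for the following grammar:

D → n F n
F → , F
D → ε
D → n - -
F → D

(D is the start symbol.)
To compute FIRST(F), examine every production with F on the left-hand side, reading each right-hand side left to right until a non-nullable symbol is reached.

FIRST sets of the other non-terminals involved (by the same procedure, iterated to a fixed point):
  FIRST(D) = { 'n', ε }

From F → , F:
  - ',' is a terminal: add ',' and stop
From F → D:
  - D is a non-terminal: add FIRST(D) \ {ε} = { 'n' }
    D is nullable and nothing follows, so the whole right-hand side can vanish: ε ∈ FIRST(F)

Collecting: FIRST(F) = { ',', 'n', ε }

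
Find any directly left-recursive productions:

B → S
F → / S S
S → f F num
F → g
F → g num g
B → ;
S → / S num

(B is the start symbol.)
Direct left recursion occurs when N → N α for some non-terminal N (the right-hand side begins with the left-hand side itself).

B → S: starts with S
F → / S S: starts with '/'
S → f F num: starts with f
F → g: starts with g
F → g num g: starts with g
B → ;: starts with ';'
S → / S num: starts with '/'

No direct left recursion found.

Answer: No direct left recursion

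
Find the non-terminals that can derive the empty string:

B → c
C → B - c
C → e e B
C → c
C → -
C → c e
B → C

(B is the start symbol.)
A non-terminal is nullable if it can derive ε (the empty string): either it has an ε-production, or it has a production whose right-hand side consists entirely of nullable non-terminals.

There are no ε-productions, so no non-terminal can derive ε.
No non-terminals are nullable.

Answer: None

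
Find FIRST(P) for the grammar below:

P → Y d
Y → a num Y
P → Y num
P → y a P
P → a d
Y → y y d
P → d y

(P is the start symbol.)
To compute FIRST(P), examine every production with P on the left-hand side, reading each right-hand side left to right until a non-nullable symbol is reached.

FIRST sets of the other non-terminals involved (by the same procedure, iterated to a fixed point):
  FIRST(Y) = { 'a', 'y' }

From P → Y d:
  - Y is a non-terminal: add FIRST(Y) \ {ε} = { 'a', 'y' }
    Y is not nullable, so stop
From P → Y num:
  - Y is a non-terminal: add FIRST(Y) \ {ε} = { 'a', 'y' }
    Y is not nullable, so stop
From P → y a P:
  - y is a terminal: add 'y' and stop
From P → a d:
  - a is a terminal: add 'a' and stop
From P → d y:
  - d is a terminal: add 'd' and stop

Collecting: FIRST(P) = { 'a', 'd', 'y' }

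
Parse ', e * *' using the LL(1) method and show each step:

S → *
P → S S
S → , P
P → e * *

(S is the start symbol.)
LL(1) parsing maintains a stack (initially the start symbol over $) and the input. At each step: if the stack top is a terminal, match it against the current input token; if it is a non-terminal N, replace it with the RHS of M[N, lookahead] (the unique production whose predict set contains the lookahead).

Stack is shown with the top on the left.

Stack    Input      Action
--------------------------
S $      , e * * $  output S → , P
, P $    , e * * $  match ','
P $      e * * $    output P → e * *
e * * $  e * * $    match 'e'
* * $    * * $      match '*'
* $      * $        match '*'
$        $          accept

The string is accepted.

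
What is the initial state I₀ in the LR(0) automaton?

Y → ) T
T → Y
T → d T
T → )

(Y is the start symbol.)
{ [Y → . ) T], [Y' → . Y] }

First, augment the grammar with Y' → Y
I₀ = CLOSURE({ [Y' → . Y] }):
  [Y' → . Y] has the dot before Y: add [Y → . ) T]
No further items can be added.

I₀ = { [Y → . ) T], [Y' → . Y] }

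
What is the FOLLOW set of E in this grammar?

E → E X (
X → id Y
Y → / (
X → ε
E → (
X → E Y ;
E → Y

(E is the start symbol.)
E is the start symbol, so $ ∈ FOLLOW(E).
In E → E X (: E is followed by X '(', add FIRST(X '(') \ {ε} = { '(', '/', 'id' }
In X → E Y ;: E is followed by Y ';', add FIRST(Y ';') \ {ε} = { '/' }

Taking the union: FOLLOW(E) = { $, '(', '/', 'id' }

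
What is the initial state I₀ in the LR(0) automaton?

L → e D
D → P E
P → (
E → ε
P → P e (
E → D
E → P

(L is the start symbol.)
{ [L → . e D], [L' → . L] }

First, augment the grammar with L' → L
I₀ = CLOSURE({ [L' → . L] }):
  [L' → . L] has the dot before L: add [L → . e D]
No further items can be added.

I₀ = { [L → . e D], [L' → . L] }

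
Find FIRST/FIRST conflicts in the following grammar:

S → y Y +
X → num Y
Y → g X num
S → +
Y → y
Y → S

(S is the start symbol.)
FIRST sets of the non-terminals at (or reachable through a nullable prefix from) the front of some alternative:
  FIRST(S) = { '+', 'y' }

Productions for S:
  S → y Y +: FIRST = { 'y' }
  S → +: FIRST = { '+' }
Productions for Y:
  Y → g X num: FIRST = { 'g' }
  Y → y: FIRST = { 'y' }
  Y → S: FIRST = { '+', 'y' }
X has only one production, so no FIRST/FIRST conflict is possible there.

Conflict for Y: Y → y and Y → S
  Overlap: { 'y' }

Answer: Yes. Y → y / Y → S on { 'y' }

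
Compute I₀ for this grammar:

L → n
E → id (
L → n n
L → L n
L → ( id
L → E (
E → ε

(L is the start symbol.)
First, augment the grammar with L' → L
I₀ = CLOSURE({ [L' → . L] }):
  [L' → . L] has the dot before L: add [L → . n], [L → . n n], [L → . L n], [L → . ( id], [L → . E (]
  [L → . E (] has the dot before E: add [E → . id (], [E → .]
No further items can be added.

I₀ = { [E → . id (], [E → .], [L → . ( id], [L → . E (], [L → . L n], [L → . n n], [L → . n], [L' → . L] }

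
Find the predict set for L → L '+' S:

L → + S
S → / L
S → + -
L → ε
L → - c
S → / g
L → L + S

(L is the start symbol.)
PREDICT(L → L '+' S) = (FIRST(RHS) \ {ε}) ∪ (FOLLOW(L) if ε ∈ FIRST(RHS), i.e. RHS ⇒* ε)
FIRST(L) = { '+', '-', ε }
FIRST(L '+' S) = { '+', '-' }
ε ∉ FIRST(L '+' S), so FOLLOW(L) is not added.
PREDICT(L → L '+' S) = { '+', '-' }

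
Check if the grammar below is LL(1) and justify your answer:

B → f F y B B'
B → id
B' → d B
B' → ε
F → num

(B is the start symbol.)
Relevant sets:
  FOLLOW(B') = { $, 'd' }

For B:
  PREDICT(B → f F y B B') = { 'f' }
  PREDICT(B → id) = { 'id' }
For B':
  PREDICT(B' → d B) = { 'd' }
  PREDICT(B' → ε) = { $, 'd' }
F has a single production, so nothing to check there.

Conflict found: Predict set conflict for B': { 'd' }
The grammar is NOT LL(1).

Answer: No. Predict set conflict for B': { 'd' }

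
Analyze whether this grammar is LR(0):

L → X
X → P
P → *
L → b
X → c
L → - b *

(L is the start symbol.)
Augment with L' → L and build the canonical LR(0) collection (I0 = CLOSURE({[L' → . L]}), then GOTO on every symbol after a dot until no new states appear). It has 10 states:
  I0: { [L → . - b *], [L → . X], [L → . b], [L' → . L], [P → . *], [X → . P], [X → . c] }  — shift
  I1: { [P → * .] }  — reduce
  I2: { [L → - . b *] }  — shift
  I3: { [L' → L .] }  — accept
  I4: { [X → P .] }  — reduce
  I5: { [L → X .] }  — reduce
  I6: { [L → b .] }  — reduce
  I7: { [X → c .] }  — reduce
  I8: { [L → - b . *] }  — shift
  I9: { [L → - b * .] }  — reduce

Every state is either a pure shift/goto state or contains exactly one complete item and nothing to shift — no conflicts. The grammar is LR(0).

Answer: Yes, the grammar is LR(0)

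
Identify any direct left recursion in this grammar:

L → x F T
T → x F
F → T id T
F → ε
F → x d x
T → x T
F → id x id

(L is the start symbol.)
No direct left recursion

Direct left recursion occurs when N → N α for some non-terminal N (the right-hand side begins with the left-hand side itself).

L → x F T: starts with x
T → x F: starts with x
F → T id T: starts with T
F → ε: starts with ε
F → x d x: starts with x
T → x T: starts with x
F → id x id: starts with id

No direct left recursion found.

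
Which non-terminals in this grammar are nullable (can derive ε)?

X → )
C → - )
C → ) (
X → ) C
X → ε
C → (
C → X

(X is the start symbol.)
{ 'C', 'X' }

A non-terminal is nullable if it can derive ε (the empty string): either it has an ε-production, or it has a production whose right-hand side consists entirely of nullable non-terminals.

ε-productions: X → ε
So X is immediately nullable.
C → X: every symbol on the right is nullable, so C is nullable too.
Every non-terminal is now nullable.
Nullable = { 'C', 'X' }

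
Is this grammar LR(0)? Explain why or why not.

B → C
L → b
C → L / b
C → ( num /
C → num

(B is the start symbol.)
A grammar is LR(0) if no state in the canonical LR(0) collection has:
  - both a shift item (dot before a terminal) and a complete item (shift-reduce conflict), or
  - two or more complete items (reduce-reduce conflict; the accept item [B' → B .] counts as a complete item here).

Augment with B' → B and build the canonical LR(0) collection (I0 = CLOSURE({[B' → . B]}), then GOTO on every symbol after a dot until no new states appear). It has 11 states:
  I0: { [B → . C], [B' → . B], [C → . ( num /], [C → . L / b], [C → . num], [L → . b] }  — shift
  I1: { [C → ( . num /] }  — shift
  I2: { [B' → B .] }  — accept
  I3: { [B → C .] }  — reduce
  I4: { [C → L . / b] }  — shift
  I5: { [L → b .] }  — reduce
  I6: { [C → num .] }  — reduce
  I7: { [C → L / . b] }  — shift
  I8: { [C → L / b .] }  — reduce
  I9: { [C → ( num . /] }  — shift
  I10: { [C → ( num / .] }  — reduce

Every state is either a pure shift/goto state or contains exactly one complete item and nothing to shift — no conflicts. The grammar is LR(0).

Answer: Yes, the grammar is LR(0)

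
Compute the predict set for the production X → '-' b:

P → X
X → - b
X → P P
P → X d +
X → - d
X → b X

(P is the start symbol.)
{ '-' }

PREDICT(X → '-' b) = (FIRST(RHS) \ {ε}) ∪ (FOLLOW(X) if ε ∈ FIRST(RHS), i.e. RHS ⇒* ε)
FIRST('-' b) = { '-' }
ε ∉ FIRST('-' b), so FOLLOW(X) is not added.
PREDICT(X → '-' b) = { '-' }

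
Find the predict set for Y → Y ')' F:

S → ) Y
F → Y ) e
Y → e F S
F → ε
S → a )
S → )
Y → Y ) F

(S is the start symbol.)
{ 'e' }

PREDICT(Y → Y ')' F) = (FIRST(RHS) \ {ε}) ∪ (FOLLOW(Y) if ε ∈ FIRST(RHS), i.e. RHS ⇒* ε)
FIRST(Y) = { 'e' }
FIRST(Y ')' F) = { 'e' }
ε ∉ FIRST(Y ')' F), so FOLLOW(Y) is not added.
PREDICT(Y → Y ')' F) = { 'e' }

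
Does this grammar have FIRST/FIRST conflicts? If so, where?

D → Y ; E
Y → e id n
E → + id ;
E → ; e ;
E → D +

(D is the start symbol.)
No FIRST/FIRST conflicts.

A FIRST/FIRST conflict occurs when two productions N → α and N → β for the same non-terminal have FIRST(α) ∩ FIRST(β) ≠ ∅ (with ε ∈ FIRST of a nullable right-hand side, so two nullable alternatives also conflict).

FIRST sets of the non-terminals at (or reachable through a nullable prefix from) the front of some alternative:
  FIRST(D) = { 'e' }

Productions for E:
  E → + id ;: FIRST = { '+' }
  E → ; e ;: FIRST = { ';' }
  E → D +: FIRST = { 'e' }
D, Y have only one production, so no FIRST/FIRST conflict is possible there.

All alternatives of each non-terminal have pairwise disjoint FIRST sets.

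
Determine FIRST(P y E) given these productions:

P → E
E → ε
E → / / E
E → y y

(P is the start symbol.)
{ '/', 'y' }

FIRST sets of the non-terminals involved (from the grammar, by fixed-point iteration):
  FIRST(P) = { '/', 'y', ε }

To compute FIRST(P y E), process the symbols left to right:
Symbol P is a non-terminal. Add FIRST(P) \ {ε} = { '/', 'y' }
P is nullable (ε ∈ FIRST(P)), continue to the next symbol.
Symbol y is a terminal. Add 'y' and stop.
FIRST(P y E) = { '/', 'y' }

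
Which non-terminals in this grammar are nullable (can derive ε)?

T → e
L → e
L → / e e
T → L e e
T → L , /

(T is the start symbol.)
None

There are no ε-productions, so no non-terminal can derive ε.
No non-terminals are nullable.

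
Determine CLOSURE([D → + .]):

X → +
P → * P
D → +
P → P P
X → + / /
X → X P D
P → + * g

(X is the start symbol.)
To compute CLOSURE, for each item [A → α.Bβ] where B is a non-terminal, add [B → .γ] for all productions B → γ; repeat for the newly added items until nothing changes.

Start with: [D → + .]
The dot is at the end, so nothing is added.

CLOSURE = { [D → + .] }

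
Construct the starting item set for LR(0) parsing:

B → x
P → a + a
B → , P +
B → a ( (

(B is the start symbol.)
{ [B → . , P +], [B → . a ( (], [B → . x], [B' → . B] }

First, augment the grammar with B' → B
I₀ = CLOSURE({ [B' → . B] }):
  [B' → . B] has the dot before B: add [B → . x], [B → . , P +], [B → . a ( (]
No further items can be added.

I₀ = { [B → . , P +], [B → . a ( (], [B → . x], [B' → . B] }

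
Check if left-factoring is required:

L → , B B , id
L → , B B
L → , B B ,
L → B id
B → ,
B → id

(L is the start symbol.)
Yes, L has productions with common prefix ', B B'

Left-factoring is needed when two productions for the same non-terminal
share a common prefix on the right-hand side.

Productions for L:
  L → , B B , id
  L → , B B
  L → , B B ,
  L → B id
Productions for B:
  B → ,
  B → id

Found common prefix ', B B' in productions for L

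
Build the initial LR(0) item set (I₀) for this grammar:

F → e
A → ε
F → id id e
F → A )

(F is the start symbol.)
First, augment the grammar with F' → F
I₀ = CLOSURE({ [F' → . F] }):
  [F' → . F] has the dot before F: add [F → . e], [F → . id id e], [F → . A )]
  [F → . A )] has the dot before A: add [A → .]
No further items can be added.

I₀ = { [A → .], [F → . A )], [F → . e], [F → . id id e], [F' → . F] }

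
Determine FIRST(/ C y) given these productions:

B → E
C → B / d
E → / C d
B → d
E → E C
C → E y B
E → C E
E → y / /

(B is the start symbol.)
{ '/' }

To compute FIRST(/ C y), process the symbols left to right:
Symbol / is a terminal. Add '/' and stop.
FIRST(/ C y) = { '/' }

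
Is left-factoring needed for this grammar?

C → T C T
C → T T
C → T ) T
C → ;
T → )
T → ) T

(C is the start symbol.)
Yes, C has productions with common prefix 'T'; T has productions with common prefix ')'

Left-factoring is needed when two productions for the same non-terminal
share a common prefix on the right-hand side.

Productions for C:
  C → T C T
  C → T T
  C → T ) T
  C → ;
Productions for T:
  T → )
  T → ) T

Found common prefix 'T' in productions for C
Found common prefix ')' in productions for T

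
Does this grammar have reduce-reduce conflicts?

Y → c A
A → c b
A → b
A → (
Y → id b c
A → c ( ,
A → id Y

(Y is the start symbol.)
No reduce-reduce conflicts

Augment with Y' → Y and build the canonical LR(0) collection (I0 = CLOSURE({[Y' → . Y]}), then GOTO on every symbol after a dot until no new states appear). It has 15 states:
  I0: { [Y → . c A], [Y → . id b c], [Y' → . Y] }  — shift
  I1: { [Y' → Y .] }  — accept
  I2: { [A → . (], [A → . b], [A → . c ( ,], [A → . c b], [A → . id Y], [Y → c . A] }  — shift
  I3: { [Y → id . b c] }  — shift
  I4: { [Y → id b . c] }  — shift
  I5: { [Y → id b c .] }  — reduce
  I6: { [A → ( .] }  — reduce
  I7: { [Y → c A .] }  — reduce
  I8: { [A → b .] }  — reduce
  I9: { [A → c . ( ,], [A → c . b] }  — shift
  I10: { [A → id . Y], [Y → . c A], [Y → . id b c] }  — shift
  I11: { [A → id Y .] }  — reduce
  I12: { [A → c ( . ,] }  — shift
  I13: { [A → c b .] }  — reduce
  I14: { [A → c ( , .] }  — reduce

No state contains more than one complete item.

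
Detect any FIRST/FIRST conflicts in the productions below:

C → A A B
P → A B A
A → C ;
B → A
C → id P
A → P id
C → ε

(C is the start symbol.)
A FIRST/FIRST conflict occurs when two productions N → α and N → β for the same non-terminal have FIRST(α) ∩ FIRST(β) ≠ ∅ (with ε ∈ FIRST of a nullable right-hand side, so two nullable alternatives also conflict).

FIRST sets of the non-terminals at (or reachable through a nullable prefix from) the front of some alternative:
  FIRST(A) = { ';', 'id' }
  FIRST(C) = { ';', 'id', ε }
  FIRST(P) = { ';', 'id' }

Productions for C:
  C → A A B: FIRST = { ';', 'id' }
  C → id P: FIRST = { 'id' }
  C → ε: FIRST = { ε }
Productions for A:
  A → C ;: FIRST = { ';', 'id' }
  A → P id: FIRST = { ';', 'id' }
P, B have only one production, so no FIRST/FIRST conflict is possible there.

Conflict for C: C → A A B and C → id P
  Overlap: { 'id' }
Conflict for A: A → C ; and A → P id
  Overlap: { ';', 'id' }

Answer: Yes. C → A A B / C → id P on { 'id' }; A → C ';' / A → P id on { ';', 'id' }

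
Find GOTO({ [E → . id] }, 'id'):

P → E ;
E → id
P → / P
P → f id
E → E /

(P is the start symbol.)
{ [E → id .] }

GOTO(I, 'id') = CLOSURE({ [A → αX.β] : [A → α.Xβ] ∈ I, X = 'id' })

Items with dot before 'id', with the dot advanced:
  [E → . id] → [E → id .]
Closure adds nothing (no advanced item has the dot before a non-terminal).

GOTO = { [E → id .] }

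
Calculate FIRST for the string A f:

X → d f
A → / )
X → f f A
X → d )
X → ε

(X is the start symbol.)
{ '/' }

FIRST sets of the non-terminals involved (from the grammar, by fixed-point iteration):
  FIRST(A) = { '/' }

To compute FIRST(A f), process the symbols left to right:
Symbol A is a non-terminal. Add FIRST(A) \ {ε} = { '/' }
A is not nullable (ε ∉ FIRST(A)), so stop here.
FIRST(A f) = { '/' }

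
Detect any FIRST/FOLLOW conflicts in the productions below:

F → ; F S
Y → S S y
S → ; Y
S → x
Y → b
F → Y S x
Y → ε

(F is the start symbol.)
Yes. Y → S S y with FOLLOW(Y) on { ';', 'x' }

Nullable non-terminals: Y.
FIRST sets used below: FIRST(S) = { ';', 'x' }

Y: nullable alternative(s) Y → ε; FOLLOW(Y) = { $, ';', 'x', 'y' }
  Y → S S y: FIRST \ {ε} = { ';', 'x' } — overlaps FOLLOW(Y) on { ';', 'x' }: CONFLICT
  Y → b: FIRST \ {ε} = { 'b' } — disjoint from FOLLOW(Y)
  Y → ε: FIRST \ {ε} = { } — this is the only nullable alternative, skip

F, S have no nullable alternative, so no FIRST/FOLLOW check is needed there.

So the grammar has 1 FIRST/FOLLOW conflict (marked CONFLICT above).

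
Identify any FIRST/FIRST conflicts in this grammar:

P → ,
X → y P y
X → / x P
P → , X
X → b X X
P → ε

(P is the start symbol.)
Productions for P:
  P → ,: FIRST = { ',' }
  P → , X: FIRST = { ',' }
  P → ε: FIRST = { ε }
Productions for X:
  X → y P y: FIRST = { 'y' }
  X → / x P: FIRST = { '/' }
  X → b X X: FIRST = { 'b' }

Conflict for P: P → , and P → , X
  Overlap: { ',' }

Answer: Yes. P → ',' / P → ',' X on { ',' }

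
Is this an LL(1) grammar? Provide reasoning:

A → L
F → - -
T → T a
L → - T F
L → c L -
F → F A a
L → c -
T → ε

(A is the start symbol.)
A grammar is LL(1) if for each non-terminal N with multiple productions, the predict sets of those productions are pairwise disjoint, where PREDICT(N → α) = (FIRST(α) \ {ε}) ∪ (FOLLOW(N) if α ⇒* ε).

Relevant sets:
  FIRST(F) = { '-' }
  FIRST(T) = { 'a', ε }
  FOLLOW(T) = { '-', 'a' }

For F:
  PREDICT(F → '-' '-') = { '-' }
  PREDICT(F → F A a) = { '-' }
For T:
  PREDICT(T → T a) = { 'a' }
  PREDICT(T → ε) = { '-', 'a' }
For L:
  PREDICT(L → '-' T F) = { '-' }
  PREDICT(L → c L '-') = { 'c' }
  PREDICT(L → c '-') = { 'c' }
A has a single production, so nothing to check there.

Conflict found: Predict set conflict for F: { '-' }
The grammar is NOT LL(1).

Answer: No. Predict set conflict for F: { '-' }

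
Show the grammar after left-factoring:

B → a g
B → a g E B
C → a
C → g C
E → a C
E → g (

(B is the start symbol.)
B → a g B'
B' → ε
B' → E B
C → a
C → g C
E → a C
E → g (

Left-factoring transforms A → αβ₁ | αβ₂ into A → αA' and A' → β₁ | β₂
(α is the longest common prefix among the alternatives). Repeat until
no nonterminal has two alternatives with a common prefix.

Round 1: B has alternatives sharing prefix 'a g'. Introduce B': B → a g B'
  Add: B' → ε
  Add: B' → E B

No remaining common prefixes — done.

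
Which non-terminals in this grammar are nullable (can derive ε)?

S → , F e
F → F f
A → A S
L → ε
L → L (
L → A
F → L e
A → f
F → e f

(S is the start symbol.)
{ 'L' }

A non-terminal is nullable if it can derive ε (the empty string): either it has an ε-production, or it has a production whose right-hand side consists entirely of nullable non-terminals.

ε-productions: L → ε
So L is immediately nullable.
No further non-terminal can be added: every production for the remaining non-terminals contains a terminal or a non-nullable non-terminal.
Nullable = { 'L' }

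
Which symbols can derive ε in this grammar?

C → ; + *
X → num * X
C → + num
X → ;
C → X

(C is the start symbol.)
None

There are no ε-productions, so no non-terminal can derive ε.
No non-terminals are nullable.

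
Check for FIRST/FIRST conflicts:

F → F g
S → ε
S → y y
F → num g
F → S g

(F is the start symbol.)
Yes. F → F g / F → num g on { 'num' }; F → F g / F → S g on { 'g', 'y' }

A FIRST/FIRST conflict occurs when two productions N → α and N → β for the same non-terminal have FIRST(α) ∩ FIRST(β) ≠ ∅ (with ε ∈ FIRST of a nullable right-hand side, so two nullable alternatives also conflict).

FIRST sets of the non-terminals at (or reachable through a nullable prefix from) the front of some alternative:
  FIRST(F) = { 'g', 'num', 'y' }
  FIRST(S) = { 'y', ε }

Productions for F:
  F → F g: FIRST = { 'g', 'num', 'y' }
  F → num g: FIRST = { 'num' }
  F → S g: FIRST = { 'g', 'y' }
Productions for S:
  S → ε: FIRST = { ε }
  S → y y: FIRST = { 'y' }

Conflict for F: F → F g and F → num g
  Overlap: { 'num' }
Conflict for F: F → F g and F → S g
  Overlap: { 'g', 'y' }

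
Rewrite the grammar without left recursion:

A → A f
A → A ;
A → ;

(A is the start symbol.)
A is directly left-recursive. The standard transformation for
  A → A α₁ | ... | A α_m | β₁ | ... | β_n
is
  A  → β₁ A' | ... | β_n A'
  A' → α₁ A' | ... | α_m A' | ε

A → ; becomes A → ; A'
A → A f becomes A' → f A'
A → A ; becomes A' → ; A'
Add A' → ε

Resulting grammar:
A → ; A'
A' → f A'
A' → ; A'
A' → ε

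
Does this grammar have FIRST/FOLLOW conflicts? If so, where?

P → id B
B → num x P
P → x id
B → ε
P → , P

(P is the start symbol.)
No FIRST/FOLLOW conflicts.

Nullable non-terminals: B.

B: nullable alternative(s) B → ε; FOLLOW(B) = { $ }
  B → num x P: FIRST \ {ε} = { 'num' } — disjoint from FOLLOW(B)
  B → ε: FIRST \ {ε} = { } — this is the only nullable alternative, skip

P has no nullable alternative, so no FIRST/FOLLOW check is needed there.

No FIRST/FOLLOW conflicts found.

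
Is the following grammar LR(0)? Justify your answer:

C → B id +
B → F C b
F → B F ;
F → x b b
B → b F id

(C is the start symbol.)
A grammar is LR(0) if no state in the canonical LR(0) collection has:
  - both a shift item (dot before a terminal) and a complete item (shift-reduce conflict), or
  - two or more complete items (reduce-reduce conflict; the accept item [C' → C .] counts as a complete item here).

Augment with C' → C and build the canonical LR(0) collection (I0 = CLOSURE({[C' → . C]}), then GOTO on every symbol after a dot until no new states appear). It has 17 states:
  I0: { [B → . F C b], [B → . b F id], [C → . B id +], [C' → . C], [F → . B F ;], [F → . x b b] }  — shift
  I1: { [B → . F C b], [B → . b F id], [C → B . id +], [F → . B F ;], [F → . x b b], [F → B . F ;] }  — shift
  I2: { [C' → C .] }  — accept
  I3: { [B → . F C b], [B → . b F id], [B → F . C b], [C → . B id +], [F → . B F ;], [F → . x b b] }  — shift
  I4: { [B → . F C b], [B → . b F id], [B → b . F id], [F → . B F ;], [F → . x b b] }  — shift
  I5: { [F → x . b b] }  — shift
  I6: { [F → x b . b] }  — shift
  I7: { [F → x b b .] }  — reduce
  I8: { [B → . F C b], [B → . b F id], [F → . B F ;], [F → . x b b], [F → B . F ;] }  — shift
  I9: { [B → . F C b], [B → . b F id], [B → F . C b], [B → b F . id], [C → . B id +], [F → . B F ;], [F → . x b b] }  — shift
  I10: { [B → F C . b] }  — shift
  I11: { [B → b F id .] }  — reduce
  I12: { [B → F C b .] }  — reduce
  I13: { [B → . F C b], [B → . b F id], [B → F . C b], [C → . B id +], [F → . B F ;], [F → . x b b], [F → B F . ;] }  — shift
  I14: { [F → B F ; .] }  — reduce
  I15: { [C → B id . +] }  — shift
  I16: { [C → B id + .] }  — reduce

Every state is either a pure shift/goto state or contains exactly one complete item and nothing to shift — no conflicts. The grammar is LR(0).

Answer: Yes, the grammar is LR(0)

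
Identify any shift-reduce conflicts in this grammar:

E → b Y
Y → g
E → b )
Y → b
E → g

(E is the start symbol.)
No shift-reduce conflicts

A shift-reduce conflict occurs when an LR(0) state has both:
  - a complete (reduce) item [A → α .] (dot at the end), and
  - a shift item [B → β . c γ] (dot before a terminal).

Augment with E' → E and build the canonical LR(0) collection (I0 = CLOSURE({[E' → . E]}), then GOTO on every symbol after a dot until no new states appear). It has 8 states:
  I0: { [E → . b )], [E → . b Y], [E → . g], [E' → . E] }  — shift
  I1: { [E' → E .] }  — accept
  I2: { [E → b . )], [E → b . Y], [Y → . b], [Y → . g] }  — shift
  I3: { [E → g .] }  — reduce
  I4: { [E → b ) .] }  — reduce
  I5: { [E → b Y .] }  — reduce
  I6: { [Y → b .] }  — reduce
  I7: { [Y → g .] }  — reduce

No state contains both a complete item and a shift item.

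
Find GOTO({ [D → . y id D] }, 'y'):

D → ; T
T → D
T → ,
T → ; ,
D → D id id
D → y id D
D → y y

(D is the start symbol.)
{ [D → y . id D] }

GOTO(I, 'y') = CLOSURE({ [A → αX.β] : [A → α.Xβ] ∈ I, X = 'y' })

Items with dot before 'y', with the dot advanced:
  [D → . y id D] → [D → y . id D]
Closure adds nothing (no advanced item has the dot before a non-terminal).

GOTO = { [D → y . id D] }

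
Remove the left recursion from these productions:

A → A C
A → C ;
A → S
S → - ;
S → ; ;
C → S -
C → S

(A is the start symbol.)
A is directly left-recursive. The standard transformation for
  A → A α₁ | ... | A α_m | β₁ | ... | β_n
is
  A  → β₁ A' | ... | β_n A'
  A' → α₁ A' | ... | α_m A' | ε

A → C ; becomes A → C ; A'
A → S becomes A → S A'
A → A C becomes A' → C A'
Add A' → ε

Productions for other non-terminals are unchanged:
  S → - ;
  S → ; ;
  C → S -
  C → S

Resulting grammar:
A → C ; A'
A → S A'
A' → C A'
A' → ε
S → - ;
S → ; ;
C → S -
C → S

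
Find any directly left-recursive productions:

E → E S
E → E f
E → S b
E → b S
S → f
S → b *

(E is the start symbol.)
Yes, E is left-recursive

Direct left recursion occurs when N → N α for some non-terminal N (the right-hand side begins with the left-hand side itself).

E → E S: LEFT RECURSIVE (starts with E)
E → E f: LEFT RECURSIVE (starts with E)
E → S b: starts with S
E → b S: starts with b
S → f: starts with f
S → b *: starts with b

The grammar has direct left recursion on: E.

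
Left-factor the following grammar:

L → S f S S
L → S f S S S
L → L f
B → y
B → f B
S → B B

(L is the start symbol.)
L → S f S S L'
L' → ε
L' → S
L → L f
B → y
B → f B
S → B B

Left-factoring transforms A → αβ₁ | αβ₂ into A → αA' and A' → β₁ | β₂
(α is the longest common prefix among the alternatives). Repeat until
no nonterminal has two alternatives with a common prefix.

Round 1: L has alternatives sharing prefix 'S f S S'. Introduce L': L → S f S S L'
  Add: L' → ε
  Add: L' → S

No remaining common prefixes — done.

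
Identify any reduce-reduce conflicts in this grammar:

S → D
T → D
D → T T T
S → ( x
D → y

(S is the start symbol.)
Augment with S' → S and build the canonical LR(0) collection (I0 = CLOSURE({[S' → . S]}), then GOTO on every symbol after a dot until no new states appear). It has 10 states:
  I0: { [D → . T T T], [D → . y], [S → . ( x], [S → . D], [S' → . S], [T → . D] }  — shift
  I1: { [S → ( . x] }  — shift
  I2: { [S → D .], [T → D .] }  — 2 reduces
  I3: { [S' → S .] }  — accept
  I4: { [D → . T T T], [D → . y], [D → T . T T], [T → . D] }  — shift
  I5: { [D → y .] }  — reduce
  I6: { [T → D .] }  — reduce
  I7: { [D → . T T T], [D → . y], [D → T . T T], [D → T T . T], [T → . D] }  — shift
  I8: { [D → . T T T], [D → . y], [D → T . T T], [D → T T . T], [D → T T T .], [T → . D] }  — shift, reduce
  I9: { [S → ( x .] }  — reduce

I2 contains complete items [S → D .], [T → D .] — reduce-reduce conflict.

Answer: Yes — I2: [S → D .] vs [T → D .]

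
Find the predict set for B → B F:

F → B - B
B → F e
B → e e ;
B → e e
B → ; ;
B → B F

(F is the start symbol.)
{ ';', 'e' }

PREDICT(B → B F) = (FIRST(RHS) \ {ε}) ∪ (FOLLOW(B) if ε ∈ FIRST(RHS), i.e. RHS ⇒* ε)
FIRST(B) = { ';', 'e' }
FIRST(B F) = { ';', 'e' }
ε ∉ FIRST(B F), so FOLLOW(B) is not added.
PREDICT(B → B F) = { ';', 'e' }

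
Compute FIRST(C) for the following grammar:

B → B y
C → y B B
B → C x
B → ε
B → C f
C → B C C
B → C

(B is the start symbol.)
{ 'y' }

To compute FIRST(C), examine every production with C on the left-hand side, reading each right-hand side left to right until a non-nullable symbol is reached.

FIRST sets of the other non-terminals involved (by the same procedure, iterated to a fixed point):
  FIRST(B) = { 'y', ε }

From C → y B B:
  - y is a terminal: add 'y' and stop
From C → B C C:
  - B is a non-terminal: add FIRST(B) \ {ε} = { 'y' }
    B is nullable, so continue to the next symbol
  - C is the symbol being defined: contributes nothing new
    C is not nullable, so stop

Collecting: FIRST(C) = { 'y' }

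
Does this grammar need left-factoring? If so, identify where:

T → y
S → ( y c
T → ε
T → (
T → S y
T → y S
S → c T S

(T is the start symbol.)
Left-factoring is needed when two productions for the same non-terminal
share a common prefix on the right-hand side.

Productions for T:
  T → y
  T → ε
  T → (
  T → S y
  T → y S
Productions for S:
  S → ( y c
  S → c T S

Found common prefix 'y' in productions for T

Answer: Yes, T has productions with common prefix 'y'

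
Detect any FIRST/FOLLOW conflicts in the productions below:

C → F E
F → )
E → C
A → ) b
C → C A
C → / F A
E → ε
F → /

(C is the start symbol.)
A FIRST/FOLLOW conflict occurs when a non-terminal N has a nullable alternative N → β (β ⇒* ε) and another alternative N → α with FIRST(α) ∩ FOLLOW(N) ≠ ∅: on such a lookahead the parser cannot decide between expanding α and letting N vanish via β.

Nullable non-terminals: E.
FIRST sets used below: FIRST(C) = { ')', '/' }

E: nullable alternative(s) E → ε; FOLLOW(E) = { $, ')' }
  E → C: FIRST \ {ε} = { ')', '/' } — overlaps FOLLOW(E) on { ')' }: CONFLICT
  E → ε: FIRST \ {ε} = { } — this is the only nullable alternative, skip

A, C, F have no nullable alternative, so no FIRST/FOLLOW check is needed there.

So the grammar has 1 FIRST/FOLLOW conflict (marked CONFLICT above).

Answer: Yes. E → C with FOLLOW(E) on { ')' }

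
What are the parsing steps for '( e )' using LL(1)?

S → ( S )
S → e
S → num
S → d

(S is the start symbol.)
LL(1) parsing maintains a stack (initially the start symbol over $) and the input. At each step: if the stack top is a terminal, match it against the current input token; if it is a non-terminal N, replace it with the RHS of M[N, lookahead] (the unique production whose predict set contains the lookahead).

Stack is shown with the top on the left.

Stack    Input    Action
------------------------
S $      ( e ) $  output S → ( S )
( S ) $  ( e ) $  match '('
S ) $    e ) $    output S → e
e ) $    e ) $    match 'e'
) $      ) $      match ')'
$        $        accept

The string is accepted.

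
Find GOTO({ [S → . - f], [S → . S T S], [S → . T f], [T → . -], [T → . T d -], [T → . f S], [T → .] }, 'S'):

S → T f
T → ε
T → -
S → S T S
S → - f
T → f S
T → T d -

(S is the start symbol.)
{ [S → S . T S], [T → . -], [T → . T d -], [T → . f S], [T → .] }

GOTO(I, 'S') = CLOSURE({ [A → αX.β] : [A → α.Xβ] ∈ I, X = 'S' })

Items with dot before 'S', with the dot advanced:
  [S → . S T S] → [S → S . T S]
Closure of the advanced items:
  [S → S . T S] has the dot before T: add [T → .], [T → . -], [T → . f S], [T → . T d -]

GOTO = { [S → S . T S], [T → . -], [T → . T d -], [T → . f S], [T → .] }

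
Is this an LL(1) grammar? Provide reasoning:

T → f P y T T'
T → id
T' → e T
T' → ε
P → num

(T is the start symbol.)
No. Predict set conflict for T': { 'e' }

A grammar is LL(1) if for each non-terminal N with multiple productions, the predict sets of those productions are pairwise disjoint, where PREDICT(N → α) = (FIRST(α) \ {ε}) ∪ (FOLLOW(N) if α ⇒* ε).

Relevant sets:
  FOLLOW(T') = { $, 'e' }

For T:
  PREDICT(T → f P y T T') = { 'f' }
  PREDICT(T → id) = { 'id' }
For T':
  PREDICT(T' → e T) = { 'e' }
  PREDICT(T' → ε) = { $, 'e' }
P has a single production, so nothing to check there.

Conflict found: Predict set conflict for T': { 'e' }
The grammar is NOT LL(1).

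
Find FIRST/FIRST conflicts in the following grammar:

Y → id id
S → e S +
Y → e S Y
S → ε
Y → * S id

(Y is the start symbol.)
No FIRST/FIRST conflicts.

A FIRST/FIRST conflict occurs when two productions N → α and N → β for the same non-terminal have FIRST(α) ∩ FIRST(β) ≠ ∅ (with ε ∈ FIRST of a nullable right-hand side, so two nullable alternatives also conflict).

Productions for Y:
  Y → id id: FIRST = { 'id' }
  Y → e S Y: FIRST = { 'e' }
  Y → * S id: FIRST = { '*' }
Productions for S:
  S → e S +: FIRST = { 'e' }
  S → ε: FIRST = { ε }

All alternatives of each non-terminal have pairwise disjoint FIRST sets.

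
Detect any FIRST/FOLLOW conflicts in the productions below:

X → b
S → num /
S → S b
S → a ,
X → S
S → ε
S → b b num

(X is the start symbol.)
Yes. S → S b with FOLLOW(S) on { 'b' }; S → b b num with FOLLOW(S) on { 'b' }

A FIRST/FOLLOW conflict occurs when a non-terminal N has a nullable alternative N → β (β ⇒* ε) and another alternative N → α with FIRST(α) ∩ FOLLOW(N) ≠ ∅: on such a lookahead the parser cannot decide between expanding α and letting N vanish via β.

Nullable non-terminals: S, X.
FIRST sets used below: FIRST(S) = { 'a', 'b', 'num', ε }

S: nullable alternative(s) S → ε; FOLLOW(S) = { $, 'b' }
  S → num /: FIRST \ {ε} = { 'num' } — disjoint from FOLLOW(S)
  S → S b: FIRST \ {ε} = { 'a', 'b', 'num' } — overlaps FOLLOW(S) on { 'b' }: CONFLICT
  S → a ,: FIRST \ {ε} = { 'a' } — disjoint from FOLLOW(S)
  S → ε: FIRST \ {ε} = { } — this is the only nullable alternative, skip
  S → b b num: FIRST \ {ε} = { 'b' } — overlaps FOLLOW(S) on { 'b' }: CONFLICT

X: nullable alternative(s) X → S; FOLLOW(X) = { $ }
  X → b: FIRST \ {ε} = { 'b' } — disjoint from FOLLOW(X)
  X → S: FIRST \ {ε} = { 'a', 'b', 'num' } — this is the only nullable alternative, skip

So the grammar has 2 FIRST/FOLLOW conflicts (marked CONFLICT above).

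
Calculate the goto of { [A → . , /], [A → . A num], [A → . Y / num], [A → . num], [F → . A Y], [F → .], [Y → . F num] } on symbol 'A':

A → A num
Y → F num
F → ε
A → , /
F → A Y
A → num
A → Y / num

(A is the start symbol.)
GOTO(I, 'A') = CLOSURE({ [A → αX.β] : [A → α.Xβ] ∈ I, X = 'A' })

Items with dot before 'A', with the dot advanced:
  [A → . A num] → [A → A . num]
  [F → . A Y] → [F → A . Y]
Closure of the advanced items:
  [F → A . Y] has the dot before Y: add [Y → . F num]
  [Y → . F num] has the dot before F: add [F → .], [F → . A Y]
  [F → . A Y] has the dot before A: add [A → . A num], [A → . , /], [A → . num], [A → . Y / num]

GOTO = { [A → . , /], [A → . A num], [A → . Y / num], [A → . num], [A → A . num], [F → . A Y], [F → .], [F → A . Y], [Y → . F num] }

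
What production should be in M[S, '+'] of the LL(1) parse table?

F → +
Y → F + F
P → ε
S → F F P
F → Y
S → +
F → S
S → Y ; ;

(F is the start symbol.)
To find M[S, '+'], we find productions for S where '+' is in the predict set (PREDICT(N → α) = (FIRST(α) \ {ε}) ∪ (FOLLOW(N) if α ⇒* ε)).

Relevant sets:
  FIRST(F) = { '+' }
  FIRST(Y) = { '+' }

S → F F P: PREDICT = { '+' }
  '+' is in predict set, so this production goes in M[S, '+']
S → +: PREDICT = { '+' }
  '+' is in predict set, so this production goes in M[S, '+']
S → Y ; ;: PREDICT = { '+' }
  '+' is in predict set, so this production goes in M[S, '+']

M[S, '+'] = S → F F P, S → +, S → Y ; ;  (a multiply-defined cell — the grammar is not LL(1))

Answer: S → F F P, S → +, S → Y ; ;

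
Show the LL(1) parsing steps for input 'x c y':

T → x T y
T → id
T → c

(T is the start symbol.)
Stack is shown with the top on the left.

Stack    Input    Action
------------------------
T $      x c y $  output T → x T y
x T y $  x c y $  match 'x'
T y $    c y $    output T → c
c y $    c y $    match 'c'
y $      y $      match 'y'
$        $        accept

The string is accepted.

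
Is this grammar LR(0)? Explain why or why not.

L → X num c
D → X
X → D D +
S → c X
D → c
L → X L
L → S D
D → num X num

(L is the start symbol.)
A grammar is LR(0) if no state in the canonical LR(0) collection has:
  - both a shift item (dot before a terminal) and a complete item (shift-reduce conflict), or
  - two or more complete items (reduce-reduce conflict; the accept item [L' → L .] counts as a complete item here).

Augment with L' → L and build the canonical LR(0) collection (I0 = CLOSURE({[L' → . L]}), then GOTO on every symbol after a dot until no new states appear). It has 18 states:
  I0: { [D → . X], [D → . c], [D → . num X num], [L → . S D], [L → . X L], [L → . X num c], [L' → . L], [S → . c X], [X → . D D +] }  — shift
  I1: { [D → . X], [D → . c], [D → . num X num], [X → . D D +], [X → D . D +] }  — shift
  I2: { [L' → L .] }  — accept
  I3: { [D → . X], [D → . c], [D → . num X num], [L → S . D], [X → . D D +] }  — shift
  I4: { [D → . X], [D → . c], [D → . num X num], [D → X .], [L → . S D], [L → . X L], [L → . X num c], [L → X . L], [L → X . num c], [S → . c X], [X → . D D +] }  — shift, reduce
  I5: { [D → . X], [D → . c], [D → . num X num], [D → c .], [S → c . X], [X → . D D +] }  — shift, reduce
  I6: { [D → . X], [D → . c], [D → . num X num], [D → num . X num], [X → . D D +] }  — shift
  I7: { [D → X .], [D → num X . num] }  — shift, reduce
  I8: { [D → c .] }  — reduce
  I9: { [D → num X num .] }  — reduce
  I10: { [D → X .], [S → c X .] }  — 2 reduces
  I11: { [L → X L .] }  — reduce
  I12: { [D → . X], [D → . c], [D → . num X num], [D → num . X num], [L → X num . c], [X → . D D +] }  — shift
  I13: { [D → c .], [L → X num c .] }  — 2 reduces
  I14: { [D → . X], [D → . c], [D → . num X num], [L → S D .], [X → . D D +], [X → D . D +] }  — shift, reduce
  I15: { [D → X .] }  — reduce
  I16: { [D → . X], [D → . c], [D → . num X num], [X → . D D +], [X → D . D +], [X → D D . +] }  — shift
  I17: { [X → D D + .] }  — reduce

Conflict in state I4:
  Shift-reduce conflict between [D → X .] and [D → . c]
So the grammar is NOT LR(0).

Answer: No. Shift-reduce conflict between [D → X .] and [D → . c]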